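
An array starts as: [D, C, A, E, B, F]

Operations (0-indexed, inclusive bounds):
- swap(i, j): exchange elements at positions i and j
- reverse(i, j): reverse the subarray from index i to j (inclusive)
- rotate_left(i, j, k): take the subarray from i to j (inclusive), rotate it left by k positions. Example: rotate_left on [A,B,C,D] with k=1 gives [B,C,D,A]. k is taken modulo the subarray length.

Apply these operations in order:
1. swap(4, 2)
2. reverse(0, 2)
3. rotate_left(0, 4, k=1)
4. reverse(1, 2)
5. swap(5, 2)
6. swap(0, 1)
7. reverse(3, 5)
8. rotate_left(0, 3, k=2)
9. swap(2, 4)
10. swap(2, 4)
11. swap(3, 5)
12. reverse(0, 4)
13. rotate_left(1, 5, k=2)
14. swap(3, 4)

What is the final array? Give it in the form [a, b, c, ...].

After 1 (swap(4, 2)): [D, C, B, E, A, F]
After 2 (reverse(0, 2)): [B, C, D, E, A, F]
After 3 (rotate_left(0, 4, k=1)): [C, D, E, A, B, F]
After 4 (reverse(1, 2)): [C, E, D, A, B, F]
After 5 (swap(5, 2)): [C, E, F, A, B, D]
After 6 (swap(0, 1)): [E, C, F, A, B, D]
After 7 (reverse(3, 5)): [E, C, F, D, B, A]
After 8 (rotate_left(0, 3, k=2)): [F, D, E, C, B, A]
After 9 (swap(2, 4)): [F, D, B, C, E, A]
After 10 (swap(2, 4)): [F, D, E, C, B, A]
After 11 (swap(3, 5)): [F, D, E, A, B, C]
After 12 (reverse(0, 4)): [B, A, E, D, F, C]
After 13 (rotate_left(1, 5, k=2)): [B, D, F, C, A, E]
After 14 (swap(3, 4)): [B, D, F, A, C, E]

Answer: [B, D, F, A, C, E]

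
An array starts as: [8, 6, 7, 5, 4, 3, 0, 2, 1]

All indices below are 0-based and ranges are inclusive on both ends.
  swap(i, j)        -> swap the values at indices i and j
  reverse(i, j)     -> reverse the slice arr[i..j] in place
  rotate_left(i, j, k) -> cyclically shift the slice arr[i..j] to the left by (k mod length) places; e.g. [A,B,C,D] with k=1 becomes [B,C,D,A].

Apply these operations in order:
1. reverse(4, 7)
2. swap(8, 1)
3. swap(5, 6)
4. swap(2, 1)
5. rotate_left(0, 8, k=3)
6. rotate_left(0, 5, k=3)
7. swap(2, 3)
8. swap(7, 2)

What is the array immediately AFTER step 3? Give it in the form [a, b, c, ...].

After 1 (reverse(4, 7)): [8, 6, 7, 5, 2, 0, 3, 4, 1]
After 2 (swap(8, 1)): [8, 1, 7, 5, 2, 0, 3, 4, 6]
After 3 (swap(5, 6)): [8, 1, 7, 5, 2, 3, 0, 4, 6]

Answer: [8, 1, 7, 5, 2, 3, 0, 4, 6]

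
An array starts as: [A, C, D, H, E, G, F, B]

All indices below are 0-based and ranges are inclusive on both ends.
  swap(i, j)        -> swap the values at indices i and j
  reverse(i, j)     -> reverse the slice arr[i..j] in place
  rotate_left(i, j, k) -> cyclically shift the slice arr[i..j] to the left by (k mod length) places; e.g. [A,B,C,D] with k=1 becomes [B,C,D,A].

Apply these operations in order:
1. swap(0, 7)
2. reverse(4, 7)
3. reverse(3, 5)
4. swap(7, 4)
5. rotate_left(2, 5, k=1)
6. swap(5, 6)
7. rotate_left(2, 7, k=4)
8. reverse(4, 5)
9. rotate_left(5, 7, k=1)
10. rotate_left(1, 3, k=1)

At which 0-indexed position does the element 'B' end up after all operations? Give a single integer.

After 1 (swap(0, 7)): [B, C, D, H, E, G, F, A]
After 2 (reverse(4, 7)): [B, C, D, H, A, F, G, E]
After 3 (reverse(3, 5)): [B, C, D, F, A, H, G, E]
After 4 (swap(7, 4)): [B, C, D, F, E, H, G, A]
After 5 (rotate_left(2, 5, k=1)): [B, C, F, E, H, D, G, A]
After 6 (swap(5, 6)): [B, C, F, E, H, G, D, A]
After 7 (rotate_left(2, 7, k=4)): [B, C, D, A, F, E, H, G]
After 8 (reverse(4, 5)): [B, C, D, A, E, F, H, G]
After 9 (rotate_left(5, 7, k=1)): [B, C, D, A, E, H, G, F]
After 10 (rotate_left(1, 3, k=1)): [B, D, A, C, E, H, G, F]

Answer: 0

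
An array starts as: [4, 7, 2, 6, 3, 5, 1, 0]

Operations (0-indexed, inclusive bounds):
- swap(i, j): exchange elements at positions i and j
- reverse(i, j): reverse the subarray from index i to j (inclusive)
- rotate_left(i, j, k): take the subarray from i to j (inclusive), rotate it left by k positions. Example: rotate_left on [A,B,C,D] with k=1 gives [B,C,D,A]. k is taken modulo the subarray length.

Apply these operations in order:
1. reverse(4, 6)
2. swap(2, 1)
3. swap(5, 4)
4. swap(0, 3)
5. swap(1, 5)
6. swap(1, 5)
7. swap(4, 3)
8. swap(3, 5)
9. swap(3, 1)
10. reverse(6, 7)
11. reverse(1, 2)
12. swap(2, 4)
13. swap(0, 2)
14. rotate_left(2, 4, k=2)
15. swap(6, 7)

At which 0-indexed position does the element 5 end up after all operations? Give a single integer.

After 1 (reverse(4, 6)): [4, 7, 2, 6, 1, 5, 3, 0]
After 2 (swap(2, 1)): [4, 2, 7, 6, 1, 5, 3, 0]
After 3 (swap(5, 4)): [4, 2, 7, 6, 5, 1, 3, 0]
After 4 (swap(0, 3)): [6, 2, 7, 4, 5, 1, 3, 0]
After 5 (swap(1, 5)): [6, 1, 7, 4, 5, 2, 3, 0]
After 6 (swap(1, 5)): [6, 2, 7, 4, 5, 1, 3, 0]
After 7 (swap(4, 3)): [6, 2, 7, 5, 4, 1, 3, 0]
After 8 (swap(3, 5)): [6, 2, 7, 1, 4, 5, 3, 0]
After 9 (swap(3, 1)): [6, 1, 7, 2, 4, 5, 3, 0]
After 10 (reverse(6, 7)): [6, 1, 7, 2, 4, 5, 0, 3]
After 11 (reverse(1, 2)): [6, 7, 1, 2, 4, 5, 0, 3]
After 12 (swap(2, 4)): [6, 7, 4, 2, 1, 5, 0, 3]
After 13 (swap(0, 2)): [4, 7, 6, 2, 1, 5, 0, 3]
After 14 (rotate_left(2, 4, k=2)): [4, 7, 1, 6, 2, 5, 0, 3]
After 15 (swap(6, 7)): [4, 7, 1, 6, 2, 5, 3, 0]

Answer: 5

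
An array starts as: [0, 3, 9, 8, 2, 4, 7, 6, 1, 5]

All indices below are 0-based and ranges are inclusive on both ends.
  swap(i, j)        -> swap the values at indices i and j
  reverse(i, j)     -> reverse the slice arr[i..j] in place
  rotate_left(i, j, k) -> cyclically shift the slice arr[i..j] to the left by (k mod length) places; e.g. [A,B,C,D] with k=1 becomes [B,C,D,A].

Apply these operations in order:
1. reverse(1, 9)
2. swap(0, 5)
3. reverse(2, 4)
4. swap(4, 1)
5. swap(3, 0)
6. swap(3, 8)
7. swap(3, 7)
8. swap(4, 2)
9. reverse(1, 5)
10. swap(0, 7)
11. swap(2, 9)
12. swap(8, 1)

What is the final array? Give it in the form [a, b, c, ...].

After 1 (reverse(1, 9)): [0, 5, 1, 6, 7, 4, 2, 8, 9, 3]
After 2 (swap(0, 5)): [4, 5, 1, 6, 7, 0, 2, 8, 9, 3]
After 3 (reverse(2, 4)): [4, 5, 7, 6, 1, 0, 2, 8, 9, 3]
After 4 (swap(4, 1)): [4, 1, 7, 6, 5, 0, 2, 8, 9, 3]
After 5 (swap(3, 0)): [6, 1, 7, 4, 5, 0, 2, 8, 9, 3]
After 6 (swap(3, 8)): [6, 1, 7, 9, 5, 0, 2, 8, 4, 3]
After 7 (swap(3, 7)): [6, 1, 7, 8, 5, 0, 2, 9, 4, 3]
After 8 (swap(4, 2)): [6, 1, 5, 8, 7, 0, 2, 9, 4, 3]
After 9 (reverse(1, 5)): [6, 0, 7, 8, 5, 1, 2, 9, 4, 3]
After 10 (swap(0, 7)): [9, 0, 7, 8, 5, 1, 2, 6, 4, 3]
After 11 (swap(2, 9)): [9, 0, 3, 8, 5, 1, 2, 6, 4, 7]
After 12 (swap(8, 1)): [9, 4, 3, 8, 5, 1, 2, 6, 0, 7]

Answer: [9, 4, 3, 8, 5, 1, 2, 6, 0, 7]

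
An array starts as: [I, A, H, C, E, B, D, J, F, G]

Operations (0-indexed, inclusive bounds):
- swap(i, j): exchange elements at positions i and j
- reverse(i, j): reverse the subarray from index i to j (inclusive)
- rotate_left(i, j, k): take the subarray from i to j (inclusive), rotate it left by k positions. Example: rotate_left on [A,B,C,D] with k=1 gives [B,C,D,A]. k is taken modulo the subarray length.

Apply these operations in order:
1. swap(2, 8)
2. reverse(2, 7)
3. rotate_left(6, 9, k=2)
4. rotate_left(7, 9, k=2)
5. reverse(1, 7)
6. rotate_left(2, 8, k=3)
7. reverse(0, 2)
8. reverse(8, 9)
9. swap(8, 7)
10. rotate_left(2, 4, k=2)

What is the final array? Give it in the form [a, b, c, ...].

After 1 (swap(2, 8)): [I, A, F, C, E, B, D, J, H, G]
After 2 (reverse(2, 7)): [I, A, J, D, B, E, C, F, H, G]
After 3 (rotate_left(6, 9, k=2)): [I, A, J, D, B, E, H, G, C, F]
After 4 (rotate_left(7, 9, k=2)): [I, A, J, D, B, E, H, F, G, C]
After 5 (reverse(1, 7)): [I, F, H, E, B, D, J, A, G, C]
After 6 (rotate_left(2, 8, k=3)): [I, F, D, J, A, G, H, E, B, C]
After 7 (reverse(0, 2)): [D, F, I, J, A, G, H, E, B, C]
After 8 (reverse(8, 9)): [D, F, I, J, A, G, H, E, C, B]
After 9 (swap(8, 7)): [D, F, I, J, A, G, H, C, E, B]
After 10 (rotate_left(2, 4, k=2)): [D, F, A, I, J, G, H, C, E, B]

Answer: [D, F, A, I, J, G, H, C, E, B]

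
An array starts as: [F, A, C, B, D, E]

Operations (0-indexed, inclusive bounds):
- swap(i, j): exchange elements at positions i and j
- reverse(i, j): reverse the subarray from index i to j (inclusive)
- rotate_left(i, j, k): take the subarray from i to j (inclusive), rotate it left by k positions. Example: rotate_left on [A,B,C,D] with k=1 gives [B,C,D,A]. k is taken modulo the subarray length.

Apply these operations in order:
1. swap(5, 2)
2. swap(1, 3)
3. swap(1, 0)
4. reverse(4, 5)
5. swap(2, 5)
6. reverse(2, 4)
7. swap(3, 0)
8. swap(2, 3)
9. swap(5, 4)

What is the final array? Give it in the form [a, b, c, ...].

Answer: [A, F, B, C, E, D]

Derivation:
After 1 (swap(5, 2)): [F, A, E, B, D, C]
After 2 (swap(1, 3)): [F, B, E, A, D, C]
After 3 (swap(1, 0)): [B, F, E, A, D, C]
After 4 (reverse(4, 5)): [B, F, E, A, C, D]
After 5 (swap(2, 5)): [B, F, D, A, C, E]
After 6 (reverse(2, 4)): [B, F, C, A, D, E]
After 7 (swap(3, 0)): [A, F, C, B, D, E]
After 8 (swap(2, 3)): [A, F, B, C, D, E]
After 9 (swap(5, 4)): [A, F, B, C, E, D]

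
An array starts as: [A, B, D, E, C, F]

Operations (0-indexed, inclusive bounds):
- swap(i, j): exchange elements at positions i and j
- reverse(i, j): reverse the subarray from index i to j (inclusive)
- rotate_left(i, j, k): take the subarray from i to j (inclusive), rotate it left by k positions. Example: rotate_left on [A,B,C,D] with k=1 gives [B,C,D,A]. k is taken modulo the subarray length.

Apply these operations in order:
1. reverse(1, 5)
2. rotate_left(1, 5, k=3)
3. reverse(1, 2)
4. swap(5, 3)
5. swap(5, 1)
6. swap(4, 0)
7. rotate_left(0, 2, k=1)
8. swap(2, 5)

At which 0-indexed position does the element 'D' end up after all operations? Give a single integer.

After 1 (reverse(1, 5)): [A, F, C, E, D, B]
After 2 (rotate_left(1, 5, k=3)): [A, D, B, F, C, E]
After 3 (reverse(1, 2)): [A, B, D, F, C, E]
After 4 (swap(5, 3)): [A, B, D, E, C, F]
After 5 (swap(5, 1)): [A, F, D, E, C, B]
After 6 (swap(4, 0)): [C, F, D, E, A, B]
After 7 (rotate_left(0, 2, k=1)): [F, D, C, E, A, B]
After 8 (swap(2, 5)): [F, D, B, E, A, C]

Answer: 1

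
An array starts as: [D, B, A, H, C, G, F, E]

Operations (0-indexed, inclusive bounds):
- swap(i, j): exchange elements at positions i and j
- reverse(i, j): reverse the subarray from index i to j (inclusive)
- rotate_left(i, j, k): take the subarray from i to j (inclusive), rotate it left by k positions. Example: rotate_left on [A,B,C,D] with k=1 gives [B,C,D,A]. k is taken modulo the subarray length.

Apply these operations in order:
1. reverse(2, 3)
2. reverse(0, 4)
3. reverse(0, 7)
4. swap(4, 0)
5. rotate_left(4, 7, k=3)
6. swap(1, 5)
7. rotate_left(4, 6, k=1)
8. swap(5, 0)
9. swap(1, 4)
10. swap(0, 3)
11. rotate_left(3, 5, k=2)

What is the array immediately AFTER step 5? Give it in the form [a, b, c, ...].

Answer: [B, F, G, D, C, E, H, A]

Derivation:
After 1 (reverse(2, 3)): [D, B, H, A, C, G, F, E]
After 2 (reverse(0, 4)): [C, A, H, B, D, G, F, E]
After 3 (reverse(0, 7)): [E, F, G, D, B, H, A, C]
After 4 (swap(4, 0)): [B, F, G, D, E, H, A, C]
After 5 (rotate_left(4, 7, k=3)): [B, F, G, D, C, E, H, A]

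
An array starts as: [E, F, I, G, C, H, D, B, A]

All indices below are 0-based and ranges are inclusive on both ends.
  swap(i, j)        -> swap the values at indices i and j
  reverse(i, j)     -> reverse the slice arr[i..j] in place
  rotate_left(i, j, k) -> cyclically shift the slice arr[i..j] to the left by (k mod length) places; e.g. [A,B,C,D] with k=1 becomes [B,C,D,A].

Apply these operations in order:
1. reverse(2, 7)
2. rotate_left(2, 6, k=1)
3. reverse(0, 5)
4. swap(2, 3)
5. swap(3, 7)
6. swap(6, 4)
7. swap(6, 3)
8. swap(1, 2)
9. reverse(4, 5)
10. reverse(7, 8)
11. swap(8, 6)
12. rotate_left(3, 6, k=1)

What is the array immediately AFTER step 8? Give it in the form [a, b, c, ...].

After 1 (reverse(2, 7)): [E, F, B, D, H, C, G, I, A]
After 2 (rotate_left(2, 6, k=1)): [E, F, D, H, C, G, B, I, A]
After 3 (reverse(0, 5)): [G, C, H, D, F, E, B, I, A]
After 4 (swap(2, 3)): [G, C, D, H, F, E, B, I, A]
After 5 (swap(3, 7)): [G, C, D, I, F, E, B, H, A]
After 6 (swap(6, 4)): [G, C, D, I, B, E, F, H, A]
After 7 (swap(6, 3)): [G, C, D, F, B, E, I, H, A]
After 8 (swap(1, 2)): [G, D, C, F, B, E, I, H, A]

Answer: [G, D, C, F, B, E, I, H, A]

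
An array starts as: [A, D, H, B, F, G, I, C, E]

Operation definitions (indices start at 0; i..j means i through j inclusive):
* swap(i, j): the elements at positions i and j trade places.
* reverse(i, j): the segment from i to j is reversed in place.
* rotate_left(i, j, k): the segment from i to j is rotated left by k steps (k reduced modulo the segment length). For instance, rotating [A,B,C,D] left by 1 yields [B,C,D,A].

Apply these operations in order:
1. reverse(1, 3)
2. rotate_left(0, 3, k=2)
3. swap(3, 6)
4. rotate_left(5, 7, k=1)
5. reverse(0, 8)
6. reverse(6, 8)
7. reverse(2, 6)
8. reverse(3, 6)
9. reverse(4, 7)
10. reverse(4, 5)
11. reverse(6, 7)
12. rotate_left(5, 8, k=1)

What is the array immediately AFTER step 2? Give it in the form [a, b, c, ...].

After 1 (reverse(1, 3)): [A, B, H, D, F, G, I, C, E]
After 2 (rotate_left(0, 3, k=2)): [H, D, A, B, F, G, I, C, E]

Answer: [H, D, A, B, F, G, I, C, E]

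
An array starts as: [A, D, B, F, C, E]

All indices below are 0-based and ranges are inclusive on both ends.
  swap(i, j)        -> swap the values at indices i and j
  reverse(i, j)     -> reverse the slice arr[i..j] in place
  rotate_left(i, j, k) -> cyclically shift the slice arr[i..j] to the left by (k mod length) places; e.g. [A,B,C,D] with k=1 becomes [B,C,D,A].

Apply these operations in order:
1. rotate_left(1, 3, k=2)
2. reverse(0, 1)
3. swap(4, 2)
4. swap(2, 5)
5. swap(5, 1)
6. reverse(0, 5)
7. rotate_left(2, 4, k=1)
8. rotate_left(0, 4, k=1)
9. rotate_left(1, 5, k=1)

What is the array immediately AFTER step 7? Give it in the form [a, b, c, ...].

Answer: [A, D, E, C, B, F]

Derivation:
After 1 (rotate_left(1, 3, k=2)): [A, F, D, B, C, E]
After 2 (reverse(0, 1)): [F, A, D, B, C, E]
After 3 (swap(4, 2)): [F, A, C, B, D, E]
After 4 (swap(2, 5)): [F, A, E, B, D, C]
After 5 (swap(5, 1)): [F, C, E, B, D, A]
After 6 (reverse(0, 5)): [A, D, B, E, C, F]
After 7 (rotate_left(2, 4, k=1)): [A, D, E, C, B, F]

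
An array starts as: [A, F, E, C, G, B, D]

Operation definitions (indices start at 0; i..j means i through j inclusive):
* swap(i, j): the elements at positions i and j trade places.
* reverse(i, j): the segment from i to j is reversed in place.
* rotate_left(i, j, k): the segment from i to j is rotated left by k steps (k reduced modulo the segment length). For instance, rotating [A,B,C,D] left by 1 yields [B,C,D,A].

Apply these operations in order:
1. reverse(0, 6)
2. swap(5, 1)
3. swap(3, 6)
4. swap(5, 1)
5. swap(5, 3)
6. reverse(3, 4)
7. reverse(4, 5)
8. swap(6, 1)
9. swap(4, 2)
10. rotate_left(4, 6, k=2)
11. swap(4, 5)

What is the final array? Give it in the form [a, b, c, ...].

After 1 (reverse(0, 6)): [D, B, G, C, E, F, A]
After 2 (swap(5, 1)): [D, F, G, C, E, B, A]
After 3 (swap(3, 6)): [D, F, G, A, E, B, C]
After 4 (swap(5, 1)): [D, B, G, A, E, F, C]
After 5 (swap(5, 3)): [D, B, G, F, E, A, C]
After 6 (reverse(3, 4)): [D, B, G, E, F, A, C]
After 7 (reverse(4, 5)): [D, B, G, E, A, F, C]
After 8 (swap(6, 1)): [D, C, G, E, A, F, B]
After 9 (swap(4, 2)): [D, C, A, E, G, F, B]
After 10 (rotate_left(4, 6, k=2)): [D, C, A, E, B, G, F]
After 11 (swap(4, 5)): [D, C, A, E, G, B, F]

Answer: [D, C, A, E, G, B, F]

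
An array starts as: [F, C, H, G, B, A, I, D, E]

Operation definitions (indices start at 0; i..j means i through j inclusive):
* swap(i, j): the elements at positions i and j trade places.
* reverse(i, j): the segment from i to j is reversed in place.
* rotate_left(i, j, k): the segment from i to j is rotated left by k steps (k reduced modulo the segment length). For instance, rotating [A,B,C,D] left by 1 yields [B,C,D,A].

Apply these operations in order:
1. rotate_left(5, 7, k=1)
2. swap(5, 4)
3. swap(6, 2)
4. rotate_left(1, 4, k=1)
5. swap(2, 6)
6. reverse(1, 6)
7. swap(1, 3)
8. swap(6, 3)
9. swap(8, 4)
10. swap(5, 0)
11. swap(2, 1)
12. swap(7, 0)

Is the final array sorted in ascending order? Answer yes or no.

Answer: yes

Derivation:
After 1 (rotate_left(5, 7, k=1)): [F, C, H, G, B, I, D, A, E]
After 2 (swap(5, 4)): [F, C, H, G, I, B, D, A, E]
After 3 (swap(6, 2)): [F, C, D, G, I, B, H, A, E]
After 4 (rotate_left(1, 4, k=1)): [F, D, G, I, C, B, H, A, E]
After 5 (swap(2, 6)): [F, D, H, I, C, B, G, A, E]
After 6 (reverse(1, 6)): [F, G, B, C, I, H, D, A, E]
After 7 (swap(1, 3)): [F, C, B, G, I, H, D, A, E]
After 8 (swap(6, 3)): [F, C, B, D, I, H, G, A, E]
After 9 (swap(8, 4)): [F, C, B, D, E, H, G, A, I]
After 10 (swap(5, 0)): [H, C, B, D, E, F, G, A, I]
After 11 (swap(2, 1)): [H, B, C, D, E, F, G, A, I]
After 12 (swap(7, 0)): [A, B, C, D, E, F, G, H, I]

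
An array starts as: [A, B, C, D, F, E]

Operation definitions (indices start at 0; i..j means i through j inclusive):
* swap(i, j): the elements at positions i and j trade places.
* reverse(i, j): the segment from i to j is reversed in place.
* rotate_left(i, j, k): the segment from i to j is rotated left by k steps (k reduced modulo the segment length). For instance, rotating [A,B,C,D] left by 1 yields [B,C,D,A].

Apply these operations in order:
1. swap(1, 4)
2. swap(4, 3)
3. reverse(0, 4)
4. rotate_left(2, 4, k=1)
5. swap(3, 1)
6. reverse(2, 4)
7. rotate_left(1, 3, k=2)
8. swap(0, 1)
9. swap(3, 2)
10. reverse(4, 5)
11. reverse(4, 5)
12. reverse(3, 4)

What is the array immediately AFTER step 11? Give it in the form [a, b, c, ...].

After 1 (swap(1, 4)): [A, F, C, D, B, E]
After 2 (swap(4, 3)): [A, F, C, B, D, E]
After 3 (reverse(0, 4)): [D, B, C, F, A, E]
After 4 (rotate_left(2, 4, k=1)): [D, B, F, A, C, E]
After 5 (swap(3, 1)): [D, A, F, B, C, E]
After 6 (reverse(2, 4)): [D, A, C, B, F, E]
After 7 (rotate_left(1, 3, k=2)): [D, B, A, C, F, E]
After 8 (swap(0, 1)): [B, D, A, C, F, E]
After 9 (swap(3, 2)): [B, D, C, A, F, E]
After 10 (reverse(4, 5)): [B, D, C, A, E, F]
After 11 (reverse(4, 5)): [B, D, C, A, F, E]

Answer: [B, D, C, A, F, E]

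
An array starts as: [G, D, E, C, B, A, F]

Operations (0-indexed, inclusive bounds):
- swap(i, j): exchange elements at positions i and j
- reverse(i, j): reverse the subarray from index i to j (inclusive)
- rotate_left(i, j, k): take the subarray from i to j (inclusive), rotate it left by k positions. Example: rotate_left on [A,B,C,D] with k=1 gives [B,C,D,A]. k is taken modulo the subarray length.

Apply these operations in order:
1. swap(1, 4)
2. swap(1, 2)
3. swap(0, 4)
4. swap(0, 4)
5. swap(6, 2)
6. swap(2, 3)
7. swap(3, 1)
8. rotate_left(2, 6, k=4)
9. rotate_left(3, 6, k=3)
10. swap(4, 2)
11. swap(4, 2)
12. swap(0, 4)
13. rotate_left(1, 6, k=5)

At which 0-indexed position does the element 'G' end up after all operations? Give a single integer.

After 1 (swap(1, 4)): [G, B, E, C, D, A, F]
After 2 (swap(1, 2)): [G, E, B, C, D, A, F]
After 3 (swap(0, 4)): [D, E, B, C, G, A, F]
After 4 (swap(0, 4)): [G, E, B, C, D, A, F]
After 5 (swap(6, 2)): [G, E, F, C, D, A, B]
After 6 (swap(2, 3)): [G, E, C, F, D, A, B]
After 7 (swap(3, 1)): [G, F, C, E, D, A, B]
After 8 (rotate_left(2, 6, k=4)): [G, F, B, C, E, D, A]
After 9 (rotate_left(3, 6, k=3)): [G, F, B, A, C, E, D]
After 10 (swap(4, 2)): [G, F, C, A, B, E, D]
After 11 (swap(4, 2)): [G, F, B, A, C, E, D]
After 12 (swap(0, 4)): [C, F, B, A, G, E, D]
After 13 (rotate_left(1, 6, k=5)): [C, D, F, B, A, G, E]

Answer: 5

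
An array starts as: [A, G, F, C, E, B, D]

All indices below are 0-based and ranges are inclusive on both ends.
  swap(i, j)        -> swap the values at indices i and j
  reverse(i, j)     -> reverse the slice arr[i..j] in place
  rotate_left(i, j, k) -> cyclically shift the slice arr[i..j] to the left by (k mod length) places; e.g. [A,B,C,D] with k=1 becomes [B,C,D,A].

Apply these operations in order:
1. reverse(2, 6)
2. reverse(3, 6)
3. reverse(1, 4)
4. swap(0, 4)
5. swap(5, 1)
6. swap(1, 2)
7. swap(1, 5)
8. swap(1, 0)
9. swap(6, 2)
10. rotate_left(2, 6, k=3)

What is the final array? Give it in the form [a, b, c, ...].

Answer: [C, G, F, E, B, D, A]

Derivation:
After 1 (reverse(2, 6)): [A, G, D, B, E, C, F]
After 2 (reverse(3, 6)): [A, G, D, F, C, E, B]
After 3 (reverse(1, 4)): [A, C, F, D, G, E, B]
After 4 (swap(0, 4)): [G, C, F, D, A, E, B]
After 5 (swap(5, 1)): [G, E, F, D, A, C, B]
After 6 (swap(1, 2)): [G, F, E, D, A, C, B]
After 7 (swap(1, 5)): [G, C, E, D, A, F, B]
After 8 (swap(1, 0)): [C, G, E, D, A, F, B]
After 9 (swap(6, 2)): [C, G, B, D, A, F, E]
After 10 (rotate_left(2, 6, k=3)): [C, G, F, E, B, D, A]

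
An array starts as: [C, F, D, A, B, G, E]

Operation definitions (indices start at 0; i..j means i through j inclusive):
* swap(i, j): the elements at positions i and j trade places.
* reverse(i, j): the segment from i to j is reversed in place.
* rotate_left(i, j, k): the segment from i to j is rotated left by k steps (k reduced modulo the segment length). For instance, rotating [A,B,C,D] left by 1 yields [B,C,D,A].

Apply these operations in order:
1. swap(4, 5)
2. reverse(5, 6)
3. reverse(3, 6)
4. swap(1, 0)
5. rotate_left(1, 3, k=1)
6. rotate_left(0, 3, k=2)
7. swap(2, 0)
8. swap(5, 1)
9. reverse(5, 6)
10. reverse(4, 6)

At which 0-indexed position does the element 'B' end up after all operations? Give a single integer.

After 1 (swap(4, 5)): [C, F, D, A, G, B, E]
After 2 (reverse(5, 6)): [C, F, D, A, G, E, B]
After 3 (reverse(3, 6)): [C, F, D, B, E, G, A]
After 4 (swap(1, 0)): [F, C, D, B, E, G, A]
After 5 (rotate_left(1, 3, k=1)): [F, D, B, C, E, G, A]
After 6 (rotate_left(0, 3, k=2)): [B, C, F, D, E, G, A]
After 7 (swap(2, 0)): [F, C, B, D, E, G, A]
After 8 (swap(5, 1)): [F, G, B, D, E, C, A]
After 9 (reverse(5, 6)): [F, G, B, D, E, A, C]
After 10 (reverse(4, 6)): [F, G, B, D, C, A, E]

Answer: 2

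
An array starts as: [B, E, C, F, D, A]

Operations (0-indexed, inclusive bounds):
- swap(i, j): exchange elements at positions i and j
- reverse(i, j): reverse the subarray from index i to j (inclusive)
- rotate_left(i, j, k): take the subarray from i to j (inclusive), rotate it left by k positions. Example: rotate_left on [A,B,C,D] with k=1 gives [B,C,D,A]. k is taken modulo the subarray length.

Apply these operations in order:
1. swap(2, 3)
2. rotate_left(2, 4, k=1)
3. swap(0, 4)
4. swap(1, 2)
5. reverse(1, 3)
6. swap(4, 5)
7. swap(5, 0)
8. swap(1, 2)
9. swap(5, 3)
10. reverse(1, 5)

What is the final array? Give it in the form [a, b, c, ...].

After 1 (swap(2, 3)): [B, E, F, C, D, A]
After 2 (rotate_left(2, 4, k=1)): [B, E, C, D, F, A]
After 3 (swap(0, 4)): [F, E, C, D, B, A]
After 4 (swap(1, 2)): [F, C, E, D, B, A]
After 5 (reverse(1, 3)): [F, D, E, C, B, A]
After 6 (swap(4, 5)): [F, D, E, C, A, B]
After 7 (swap(5, 0)): [B, D, E, C, A, F]
After 8 (swap(1, 2)): [B, E, D, C, A, F]
After 9 (swap(5, 3)): [B, E, D, F, A, C]
After 10 (reverse(1, 5)): [B, C, A, F, D, E]

Answer: [B, C, A, F, D, E]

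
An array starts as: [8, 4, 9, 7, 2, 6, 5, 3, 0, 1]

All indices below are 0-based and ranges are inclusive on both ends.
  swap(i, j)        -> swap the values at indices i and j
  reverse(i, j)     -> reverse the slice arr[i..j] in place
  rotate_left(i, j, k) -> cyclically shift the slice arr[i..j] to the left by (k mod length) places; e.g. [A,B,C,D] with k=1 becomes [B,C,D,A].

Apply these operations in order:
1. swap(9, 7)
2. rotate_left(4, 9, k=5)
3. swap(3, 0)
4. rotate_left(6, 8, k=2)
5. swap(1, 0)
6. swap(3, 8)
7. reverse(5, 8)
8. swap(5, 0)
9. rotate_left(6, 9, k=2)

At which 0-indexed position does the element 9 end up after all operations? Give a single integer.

After 1 (swap(9, 7)): [8, 4, 9, 7, 2, 6, 5, 1, 0, 3]
After 2 (rotate_left(4, 9, k=5)): [8, 4, 9, 7, 3, 2, 6, 5, 1, 0]
After 3 (swap(3, 0)): [7, 4, 9, 8, 3, 2, 6, 5, 1, 0]
After 4 (rotate_left(6, 8, k=2)): [7, 4, 9, 8, 3, 2, 1, 6, 5, 0]
After 5 (swap(1, 0)): [4, 7, 9, 8, 3, 2, 1, 6, 5, 0]
After 6 (swap(3, 8)): [4, 7, 9, 5, 3, 2, 1, 6, 8, 0]
After 7 (reverse(5, 8)): [4, 7, 9, 5, 3, 8, 6, 1, 2, 0]
After 8 (swap(5, 0)): [8, 7, 9, 5, 3, 4, 6, 1, 2, 0]
After 9 (rotate_left(6, 9, k=2)): [8, 7, 9, 5, 3, 4, 2, 0, 6, 1]

Answer: 2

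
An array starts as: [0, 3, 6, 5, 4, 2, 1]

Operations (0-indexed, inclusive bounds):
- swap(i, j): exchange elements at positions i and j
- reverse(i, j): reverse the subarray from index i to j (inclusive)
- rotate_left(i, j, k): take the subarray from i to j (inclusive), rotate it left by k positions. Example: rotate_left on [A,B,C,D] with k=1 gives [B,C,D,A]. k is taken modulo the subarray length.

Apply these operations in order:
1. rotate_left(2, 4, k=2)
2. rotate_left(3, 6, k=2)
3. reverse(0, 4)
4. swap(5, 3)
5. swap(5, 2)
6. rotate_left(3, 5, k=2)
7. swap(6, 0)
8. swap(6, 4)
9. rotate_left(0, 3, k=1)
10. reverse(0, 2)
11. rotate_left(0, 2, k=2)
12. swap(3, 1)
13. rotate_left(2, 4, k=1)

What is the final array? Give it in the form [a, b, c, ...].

After 1 (rotate_left(2, 4, k=2)): [0, 3, 4, 6, 5, 2, 1]
After 2 (rotate_left(3, 6, k=2)): [0, 3, 4, 2, 1, 6, 5]
After 3 (reverse(0, 4)): [1, 2, 4, 3, 0, 6, 5]
After 4 (swap(5, 3)): [1, 2, 4, 6, 0, 3, 5]
After 5 (swap(5, 2)): [1, 2, 3, 6, 0, 4, 5]
After 6 (rotate_left(3, 5, k=2)): [1, 2, 3, 4, 6, 0, 5]
After 7 (swap(6, 0)): [5, 2, 3, 4, 6, 0, 1]
After 8 (swap(6, 4)): [5, 2, 3, 4, 1, 0, 6]
After 9 (rotate_left(0, 3, k=1)): [2, 3, 4, 5, 1, 0, 6]
After 10 (reverse(0, 2)): [4, 3, 2, 5, 1, 0, 6]
After 11 (rotate_left(0, 2, k=2)): [2, 4, 3, 5, 1, 0, 6]
After 12 (swap(3, 1)): [2, 5, 3, 4, 1, 0, 6]
After 13 (rotate_left(2, 4, k=1)): [2, 5, 4, 1, 3, 0, 6]

Answer: [2, 5, 4, 1, 3, 0, 6]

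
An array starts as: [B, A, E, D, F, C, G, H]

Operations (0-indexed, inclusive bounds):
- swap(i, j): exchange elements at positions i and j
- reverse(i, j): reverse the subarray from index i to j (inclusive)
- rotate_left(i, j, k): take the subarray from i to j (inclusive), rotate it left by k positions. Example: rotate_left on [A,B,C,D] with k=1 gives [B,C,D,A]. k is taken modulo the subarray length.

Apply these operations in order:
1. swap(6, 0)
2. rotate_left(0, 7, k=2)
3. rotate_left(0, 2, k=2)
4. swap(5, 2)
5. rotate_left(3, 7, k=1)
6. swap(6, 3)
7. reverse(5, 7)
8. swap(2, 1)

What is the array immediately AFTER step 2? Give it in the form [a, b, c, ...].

Answer: [E, D, F, C, B, H, G, A]

Derivation:
After 1 (swap(6, 0)): [G, A, E, D, F, C, B, H]
After 2 (rotate_left(0, 7, k=2)): [E, D, F, C, B, H, G, A]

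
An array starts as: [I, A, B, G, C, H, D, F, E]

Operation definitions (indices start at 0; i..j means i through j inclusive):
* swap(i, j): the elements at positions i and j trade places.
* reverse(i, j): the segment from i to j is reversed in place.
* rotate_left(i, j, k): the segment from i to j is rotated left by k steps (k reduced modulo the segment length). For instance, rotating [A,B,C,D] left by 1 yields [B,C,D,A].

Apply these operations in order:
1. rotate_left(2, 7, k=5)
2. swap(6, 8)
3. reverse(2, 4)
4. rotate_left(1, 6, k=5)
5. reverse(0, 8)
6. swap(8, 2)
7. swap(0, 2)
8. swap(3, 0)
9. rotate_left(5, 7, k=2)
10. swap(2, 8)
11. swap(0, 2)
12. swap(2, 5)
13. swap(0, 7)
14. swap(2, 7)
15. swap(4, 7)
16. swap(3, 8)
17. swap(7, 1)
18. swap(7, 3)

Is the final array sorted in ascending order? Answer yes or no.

After 1 (rotate_left(2, 7, k=5)): [I, A, F, B, G, C, H, D, E]
After 2 (swap(6, 8)): [I, A, F, B, G, C, E, D, H]
After 3 (reverse(2, 4)): [I, A, G, B, F, C, E, D, H]
After 4 (rotate_left(1, 6, k=5)): [I, E, A, G, B, F, C, D, H]
After 5 (reverse(0, 8)): [H, D, C, F, B, G, A, E, I]
After 6 (swap(8, 2)): [H, D, I, F, B, G, A, E, C]
After 7 (swap(0, 2)): [I, D, H, F, B, G, A, E, C]
After 8 (swap(3, 0)): [F, D, H, I, B, G, A, E, C]
After 9 (rotate_left(5, 7, k=2)): [F, D, H, I, B, E, G, A, C]
After 10 (swap(2, 8)): [F, D, C, I, B, E, G, A, H]
After 11 (swap(0, 2)): [C, D, F, I, B, E, G, A, H]
After 12 (swap(2, 5)): [C, D, E, I, B, F, G, A, H]
After 13 (swap(0, 7)): [A, D, E, I, B, F, G, C, H]
After 14 (swap(2, 7)): [A, D, C, I, B, F, G, E, H]
After 15 (swap(4, 7)): [A, D, C, I, E, F, G, B, H]
After 16 (swap(3, 8)): [A, D, C, H, E, F, G, B, I]
After 17 (swap(7, 1)): [A, B, C, H, E, F, G, D, I]
After 18 (swap(7, 3)): [A, B, C, D, E, F, G, H, I]

Answer: yes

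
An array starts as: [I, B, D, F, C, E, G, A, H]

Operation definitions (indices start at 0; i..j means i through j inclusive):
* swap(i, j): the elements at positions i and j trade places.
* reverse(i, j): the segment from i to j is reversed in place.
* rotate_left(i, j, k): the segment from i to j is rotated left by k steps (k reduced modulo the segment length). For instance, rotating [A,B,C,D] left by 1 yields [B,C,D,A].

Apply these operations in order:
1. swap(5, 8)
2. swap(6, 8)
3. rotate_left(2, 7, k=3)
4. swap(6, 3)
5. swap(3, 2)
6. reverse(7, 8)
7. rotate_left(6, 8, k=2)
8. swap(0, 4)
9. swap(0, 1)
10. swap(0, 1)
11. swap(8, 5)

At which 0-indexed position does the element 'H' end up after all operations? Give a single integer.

After 1 (swap(5, 8)): [I, B, D, F, C, H, G, A, E]
After 2 (swap(6, 8)): [I, B, D, F, C, H, E, A, G]
After 3 (rotate_left(2, 7, k=3)): [I, B, H, E, A, D, F, C, G]
After 4 (swap(6, 3)): [I, B, H, F, A, D, E, C, G]
After 5 (swap(3, 2)): [I, B, F, H, A, D, E, C, G]
After 6 (reverse(7, 8)): [I, B, F, H, A, D, E, G, C]
After 7 (rotate_left(6, 8, k=2)): [I, B, F, H, A, D, C, E, G]
After 8 (swap(0, 4)): [A, B, F, H, I, D, C, E, G]
After 9 (swap(0, 1)): [B, A, F, H, I, D, C, E, G]
After 10 (swap(0, 1)): [A, B, F, H, I, D, C, E, G]
After 11 (swap(8, 5)): [A, B, F, H, I, G, C, E, D]

Answer: 3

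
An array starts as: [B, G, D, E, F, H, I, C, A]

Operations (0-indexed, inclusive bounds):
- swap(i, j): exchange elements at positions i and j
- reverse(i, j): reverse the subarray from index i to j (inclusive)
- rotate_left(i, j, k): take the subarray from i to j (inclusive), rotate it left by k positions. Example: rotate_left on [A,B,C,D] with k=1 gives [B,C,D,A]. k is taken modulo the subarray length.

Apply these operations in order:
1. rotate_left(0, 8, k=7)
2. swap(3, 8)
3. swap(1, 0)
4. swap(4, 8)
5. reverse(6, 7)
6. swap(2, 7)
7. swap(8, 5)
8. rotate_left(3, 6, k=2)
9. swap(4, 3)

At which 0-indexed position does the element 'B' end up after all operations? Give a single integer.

After 1 (rotate_left(0, 8, k=7)): [C, A, B, G, D, E, F, H, I]
After 2 (swap(3, 8)): [C, A, B, I, D, E, F, H, G]
After 3 (swap(1, 0)): [A, C, B, I, D, E, F, H, G]
After 4 (swap(4, 8)): [A, C, B, I, G, E, F, H, D]
After 5 (reverse(6, 7)): [A, C, B, I, G, E, H, F, D]
After 6 (swap(2, 7)): [A, C, F, I, G, E, H, B, D]
After 7 (swap(8, 5)): [A, C, F, I, G, D, H, B, E]
After 8 (rotate_left(3, 6, k=2)): [A, C, F, D, H, I, G, B, E]
After 9 (swap(4, 3)): [A, C, F, H, D, I, G, B, E]

Answer: 7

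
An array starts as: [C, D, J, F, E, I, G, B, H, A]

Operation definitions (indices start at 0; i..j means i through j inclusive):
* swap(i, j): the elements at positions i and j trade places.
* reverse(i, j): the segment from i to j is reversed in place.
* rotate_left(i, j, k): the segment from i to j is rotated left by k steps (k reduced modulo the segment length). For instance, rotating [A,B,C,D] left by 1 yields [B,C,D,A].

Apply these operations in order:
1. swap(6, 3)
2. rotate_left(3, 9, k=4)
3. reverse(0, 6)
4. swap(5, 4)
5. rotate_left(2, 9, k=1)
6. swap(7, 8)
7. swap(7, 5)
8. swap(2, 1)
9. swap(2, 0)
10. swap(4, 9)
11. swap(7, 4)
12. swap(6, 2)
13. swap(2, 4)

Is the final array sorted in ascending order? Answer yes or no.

After 1 (swap(6, 3)): [C, D, J, G, E, I, F, B, H, A]
After 2 (rotate_left(3, 9, k=4)): [C, D, J, B, H, A, G, E, I, F]
After 3 (reverse(0, 6)): [G, A, H, B, J, D, C, E, I, F]
After 4 (swap(5, 4)): [G, A, H, B, D, J, C, E, I, F]
After 5 (rotate_left(2, 9, k=1)): [G, A, B, D, J, C, E, I, F, H]
After 6 (swap(7, 8)): [G, A, B, D, J, C, E, F, I, H]
After 7 (swap(7, 5)): [G, A, B, D, J, F, E, C, I, H]
After 8 (swap(2, 1)): [G, B, A, D, J, F, E, C, I, H]
After 9 (swap(2, 0)): [A, B, G, D, J, F, E, C, I, H]
After 10 (swap(4, 9)): [A, B, G, D, H, F, E, C, I, J]
After 11 (swap(7, 4)): [A, B, G, D, C, F, E, H, I, J]
After 12 (swap(6, 2)): [A, B, E, D, C, F, G, H, I, J]
After 13 (swap(2, 4)): [A, B, C, D, E, F, G, H, I, J]

Answer: yes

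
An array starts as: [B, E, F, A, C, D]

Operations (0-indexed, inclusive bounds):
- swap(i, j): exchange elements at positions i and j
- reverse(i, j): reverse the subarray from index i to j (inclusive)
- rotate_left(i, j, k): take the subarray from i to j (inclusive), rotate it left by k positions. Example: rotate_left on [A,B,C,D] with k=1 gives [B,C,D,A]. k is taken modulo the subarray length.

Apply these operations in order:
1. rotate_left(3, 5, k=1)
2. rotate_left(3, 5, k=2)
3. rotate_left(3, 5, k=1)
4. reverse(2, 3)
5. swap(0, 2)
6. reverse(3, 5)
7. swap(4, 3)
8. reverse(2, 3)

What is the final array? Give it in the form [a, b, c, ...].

After 1 (rotate_left(3, 5, k=1)): [B, E, F, C, D, A]
After 2 (rotate_left(3, 5, k=2)): [B, E, F, A, C, D]
After 3 (rotate_left(3, 5, k=1)): [B, E, F, C, D, A]
After 4 (reverse(2, 3)): [B, E, C, F, D, A]
After 5 (swap(0, 2)): [C, E, B, F, D, A]
After 6 (reverse(3, 5)): [C, E, B, A, D, F]
After 7 (swap(4, 3)): [C, E, B, D, A, F]
After 8 (reverse(2, 3)): [C, E, D, B, A, F]

Answer: [C, E, D, B, A, F]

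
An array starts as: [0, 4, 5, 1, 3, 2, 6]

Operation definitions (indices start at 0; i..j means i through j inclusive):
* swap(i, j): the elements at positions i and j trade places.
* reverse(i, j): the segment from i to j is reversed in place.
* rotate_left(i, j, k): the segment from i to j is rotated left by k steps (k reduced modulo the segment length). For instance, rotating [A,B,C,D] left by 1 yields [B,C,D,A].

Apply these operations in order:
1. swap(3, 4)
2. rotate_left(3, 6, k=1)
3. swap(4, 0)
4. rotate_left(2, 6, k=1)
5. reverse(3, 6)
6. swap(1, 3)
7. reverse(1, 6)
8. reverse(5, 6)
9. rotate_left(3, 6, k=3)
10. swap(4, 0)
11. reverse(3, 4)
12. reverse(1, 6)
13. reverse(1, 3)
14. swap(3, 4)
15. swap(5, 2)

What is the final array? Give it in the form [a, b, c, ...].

After 1 (swap(3, 4)): [0, 4, 5, 3, 1, 2, 6]
After 2 (rotate_left(3, 6, k=1)): [0, 4, 5, 1, 2, 6, 3]
After 3 (swap(4, 0)): [2, 4, 5, 1, 0, 6, 3]
After 4 (rotate_left(2, 6, k=1)): [2, 4, 1, 0, 6, 3, 5]
After 5 (reverse(3, 6)): [2, 4, 1, 5, 3, 6, 0]
After 6 (swap(1, 3)): [2, 5, 1, 4, 3, 6, 0]
After 7 (reverse(1, 6)): [2, 0, 6, 3, 4, 1, 5]
After 8 (reverse(5, 6)): [2, 0, 6, 3, 4, 5, 1]
After 9 (rotate_left(3, 6, k=3)): [2, 0, 6, 1, 3, 4, 5]
After 10 (swap(4, 0)): [3, 0, 6, 1, 2, 4, 5]
After 11 (reverse(3, 4)): [3, 0, 6, 2, 1, 4, 5]
After 12 (reverse(1, 6)): [3, 5, 4, 1, 2, 6, 0]
After 13 (reverse(1, 3)): [3, 1, 4, 5, 2, 6, 0]
After 14 (swap(3, 4)): [3, 1, 4, 2, 5, 6, 0]
After 15 (swap(5, 2)): [3, 1, 6, 2, 5, 4, 0]

Answer: [3, 1, 6, 2, 5, 4, 0]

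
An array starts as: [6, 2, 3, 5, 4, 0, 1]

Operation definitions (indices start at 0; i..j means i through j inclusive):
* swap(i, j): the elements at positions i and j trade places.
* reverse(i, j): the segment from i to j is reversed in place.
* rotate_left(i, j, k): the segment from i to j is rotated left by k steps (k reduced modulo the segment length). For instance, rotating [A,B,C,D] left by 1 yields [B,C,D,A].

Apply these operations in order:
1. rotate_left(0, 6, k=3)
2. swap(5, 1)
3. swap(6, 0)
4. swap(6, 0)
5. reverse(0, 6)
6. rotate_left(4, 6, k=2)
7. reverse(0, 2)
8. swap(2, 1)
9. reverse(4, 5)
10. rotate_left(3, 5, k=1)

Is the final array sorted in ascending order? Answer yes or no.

Answer: no

Derivation:
After 1 (rotate_left(0, 6, k=3)): [5, 4, 0, 1, 6, 2, 3]
After 2 (swap(5, 1)): [5, 2, 0, 1, 6, 4, 3]
After 3 (swap(6, 0)): [3, 2, 0, 1, 6, 4, 5]
After 4 (swap(6, 0)): [5, 2, 0, 1, 6, 4, 3]
After 5 (reverse(0, 6)): [3, 4, 6, 1, 0, 2, 5]
After 6 (rotate_left(4, 6, k=2)): [3, 4, 6, 1, 5, 0, 2]
After 7 (reverse(0, 2)): [6, 4, 3, 1, 5, 0, 2]
After 8 (swap(2, 1)): [6, 3, 4, 1, 5, 0, 2]
After 9 (reverse(4, 5)): [6, 3, 4, 1, 0, 5, 2]
After 10 (rotate_left(3, 5, k=1)): [6, 3, 4, 0, 5, 1, 2]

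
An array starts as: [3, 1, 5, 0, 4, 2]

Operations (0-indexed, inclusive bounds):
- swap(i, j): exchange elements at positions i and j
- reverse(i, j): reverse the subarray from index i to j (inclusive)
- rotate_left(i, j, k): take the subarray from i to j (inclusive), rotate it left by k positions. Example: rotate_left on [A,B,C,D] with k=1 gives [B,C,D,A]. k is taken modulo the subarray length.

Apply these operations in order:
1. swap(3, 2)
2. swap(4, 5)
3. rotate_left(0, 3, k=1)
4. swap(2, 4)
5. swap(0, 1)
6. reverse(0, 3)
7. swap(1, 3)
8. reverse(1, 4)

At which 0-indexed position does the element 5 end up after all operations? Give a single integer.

Answer: 1

Derivation:
After 1 (swap(3, 2)): [3, 1, 0, 5, 4, 2]
After 2 (swap(4, 5)): [3, 1, 0, 5, 2, 4]
After 3 (rotate_left(0, 3, k=1)): [1, 0, 5, 3, 2, 4]
After 4 (swap(2, 4)): [1, 0, 2, 3, 5, 4]
After 5 (swap(0, 1)): [0, 1, 2, 3, 5, 4]
After 6 (reverse(0, 3)): [3, 2, 1, 0, 5, 4]
After 7 (swap(1, 3)): [3, 0, 1, 2, 5, 4]
After 8 (reverse(1, 4)): [3, 5, 2, 1, 0, 4]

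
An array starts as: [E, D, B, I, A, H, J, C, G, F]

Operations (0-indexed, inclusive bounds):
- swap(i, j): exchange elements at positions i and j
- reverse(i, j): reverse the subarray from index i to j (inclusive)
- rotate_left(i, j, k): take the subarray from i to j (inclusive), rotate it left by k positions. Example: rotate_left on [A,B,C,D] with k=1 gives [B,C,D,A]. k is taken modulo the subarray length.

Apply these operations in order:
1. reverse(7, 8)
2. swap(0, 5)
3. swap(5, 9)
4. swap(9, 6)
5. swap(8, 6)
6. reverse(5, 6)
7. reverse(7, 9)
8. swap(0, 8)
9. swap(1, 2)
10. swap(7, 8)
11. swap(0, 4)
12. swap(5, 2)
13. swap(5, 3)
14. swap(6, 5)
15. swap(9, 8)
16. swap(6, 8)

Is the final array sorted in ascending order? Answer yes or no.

After 1 (reverse(7, 8)): [E, D, B, I, A, H, J, G, C, F]
After 2 (swap(0, 5)): [H, D, B, I, A, E, J, G, C, F]
After 3 (swap(5, 9)): [H, D, B, I, A, F, J, G, C, E]
After 4 (swap(9, 6)): [H, D, B, I, A, F, E, G, C, J]
After 5 (swap(8, 6)): [H, D, B, I, A, F, C, G, E, J]
After 6 (reverse(5, 6)): [H, D, B, I, A, C, F, G, E, J]
After 7 (reverse(7, 9)): [H, D, B, I, A, C, F, J, E, G]
After 8 (swap(0, 8)): [E, D, B, I, A, C, F, J, H, G]
After 9 (swap(1, 2)): [E, B, D, I, A, C, F, J, H, G]
After 10 (swap(7, 8)): [E, B, D, I, A, C, F, H, J, G]
After 11 (swap(0, 4)): [A, B, D, I, E, C, F, H, J, G]
After 12 (swap(5, 2)): [A, B, C, I, E, D, F, H, J, G]
After 13 (swap(5, 3)): [A, B, C, D, E, I, F, H, J, G]
After 14 (swap(6, 5)): [A, B, C, D, E, F, I, H, J, G]
After 15 (swap(9, 8)): [A, B, C, D, E, F, I, H, G, J]
After 16 (swap(6, 8)): [A, B, C, D, E, F, G, H, I, J]

Answer: yes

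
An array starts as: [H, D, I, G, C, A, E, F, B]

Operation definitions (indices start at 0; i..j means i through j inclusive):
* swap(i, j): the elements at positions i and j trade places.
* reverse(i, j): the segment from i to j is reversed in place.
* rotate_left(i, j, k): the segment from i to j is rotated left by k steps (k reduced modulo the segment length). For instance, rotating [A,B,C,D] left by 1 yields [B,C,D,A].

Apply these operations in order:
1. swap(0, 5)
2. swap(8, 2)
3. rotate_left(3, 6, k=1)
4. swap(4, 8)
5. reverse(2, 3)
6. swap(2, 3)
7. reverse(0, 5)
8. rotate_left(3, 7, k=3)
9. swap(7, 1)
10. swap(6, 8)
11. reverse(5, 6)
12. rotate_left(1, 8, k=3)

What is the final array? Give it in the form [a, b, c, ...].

After 1 (swap(0, 5)): [A, D, I, G, C, H, E, F, B]
After 2 (swap(8, 2)): [A, D, B, G, C, H, E, F, I]
After 3 (rotate_left(3, 6, k=1)): [A, D, B, C, H, E, G, F, I]
After 4 (swap(4, 8)): [A, D, B, C, I, E, G, F, H]
After 5 (reverse(2, 3)): [A, D, C, B, I, E, G, F, H]
After 6 (swap(2, 3)): [A, D, B, C, I, E, G, F, H]
After 7 (reverse(0, 5)): [E, I, C, B, D, A, G, F, H]
After 8 (rotate_left(3, 7, k=3)): [E, I, C, G, F, B, D, A, H]
After 9 (swap(7, 1)): [E, A, C, G, F, B, D, I, H]
After 10 (swap(6, 8)): [E, A, C, G, F, B, H, I, D]
After 11 (reverse(5, 6)): [E, A, C, G, F, H, B, I, D]
After 12 (rotate_left(1, 8, k=3)): [E, F, H, B, I, D, A, C, G]

Answer: [E, F, H, B, I, D, A, C, G]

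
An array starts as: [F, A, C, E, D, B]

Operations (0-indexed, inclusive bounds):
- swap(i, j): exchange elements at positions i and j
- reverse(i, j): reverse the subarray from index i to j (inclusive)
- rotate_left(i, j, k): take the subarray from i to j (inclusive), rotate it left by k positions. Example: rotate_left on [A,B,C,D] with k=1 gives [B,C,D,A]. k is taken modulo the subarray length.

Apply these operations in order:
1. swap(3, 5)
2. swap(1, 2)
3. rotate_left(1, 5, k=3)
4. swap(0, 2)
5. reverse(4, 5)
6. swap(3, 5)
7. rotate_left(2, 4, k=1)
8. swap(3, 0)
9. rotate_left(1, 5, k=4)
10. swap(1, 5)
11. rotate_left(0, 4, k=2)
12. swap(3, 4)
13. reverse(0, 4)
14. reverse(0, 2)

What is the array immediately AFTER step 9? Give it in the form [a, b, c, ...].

Answer: [B, C, D, A, E, F]

Derivation:
After 1 (swap(3, 5)): [F, A, C, B, D, E]
After 2 (swap(1, 2)): [F, C, A, B, D, E]
After 3 (rotate_left(1, 5, k=3)): [F, D, E, C, A, B]
After 4 (swap(0, 2)): [E, D, F, C, A, B]
After 5 (reverse(4, 5)): [E, D, F, C, B, A]
After 6 (swap(3, 5)): [E, D, F, A, B, C]
After 7 (rotate_left(2, 4, k=1)): [E, D, A, B, F, C]
After 8 (swap(3, 0)): [B, D, A, E, F, C]
After 9 (rotate_left(1, 5, k=4)): [B, C, D, A, E, F]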